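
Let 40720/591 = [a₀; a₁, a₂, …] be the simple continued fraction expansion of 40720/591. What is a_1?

1

⌊40720/591⌋ = 68, remainder 532
⌊591/532⌋ = 1, remainder 59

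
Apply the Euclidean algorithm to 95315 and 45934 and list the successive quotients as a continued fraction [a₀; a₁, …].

95315 ÷ 45934 → quotient 2, remainder 3447
45934 ÷ 3447 → quotient 13, remainder 1123
3447 ÷ 1123 → quotient 3, remainder 78
1123 ÷ 78 → quotient 14, remainder 31
78 ÷ 31 → quotient 2, remainder 16
31 ÷ 16 → quotient 1, remainder 15
16 ÷ 15 → quotient 1, remainder 1
15 ÷ 1 → quotient 15, remainder 0

[2; 13, 3, 14, 2, 1, 1, 15]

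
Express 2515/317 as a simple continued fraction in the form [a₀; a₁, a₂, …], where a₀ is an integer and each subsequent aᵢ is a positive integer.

[7; 1, 14, 10, 2]

2515 ÷ 317 → quotient 7, remainder 296
317 ÷ 296 → quotient 1, remainder 21
296 ÷ 21 → quotient 14, remainder 2
21 ÷ 2 → quotient 10, remainder 1
2 ÷ 1 → quotient 2, remainder 0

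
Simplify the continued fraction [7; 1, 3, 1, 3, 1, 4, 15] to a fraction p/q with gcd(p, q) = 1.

13627/1749

Build up convergents one term at a time:
a_0 = 7: 7/1
a_1 = 1: 8/1
a_2 = 3: 31/4
a_3 = 1: 39/5
a_4 = 3: 148/19
a_5 = 1: 187/24
a_6 = 4: 896/115
a_7 = 15: 13627/1749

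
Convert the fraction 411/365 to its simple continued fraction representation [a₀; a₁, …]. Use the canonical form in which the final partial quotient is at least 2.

[1; 7, 1, 14, 3]

Repeatedly divide and take the remainder:
411 ÷ 365 → quotient 1, remainder 46
365 ÷ 46 → quotient 7, remainder 43
46 ÷ 43 → quotient 1, remainder 3
43 ÷ 3 → quotient 14, remainder 1
3 ÷ 1 → quotient 3, remainder 0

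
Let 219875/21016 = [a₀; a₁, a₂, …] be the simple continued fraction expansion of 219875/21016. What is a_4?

⌊219875/21016⌋ = 10, remainder 9715
⌊21016/9715⌋ = 2, remainder 1586
⌊9715/1586⌋ = 6, remainder 199
⌊1586/199⌋ = 7, remainder 193
⌊199/193⌋ = 1, remainder 6

1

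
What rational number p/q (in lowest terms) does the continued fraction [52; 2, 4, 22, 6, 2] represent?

137301/2618

Starting at the tail and folding back:
Start with 2.
6 + 1/(2/1) = 6 + 1/2 = 13/2
22 + 1/(13/2) = 22 + 2/13 = 288/13
4 + 1/(288/13) = 4 + 13/288 = 1165/288
2 + 1/(1165/288) = 2 + 288/1165 = 2618/1165
52 + 1/(2618/1165) = 52 + 1165/2618 = 137301/2618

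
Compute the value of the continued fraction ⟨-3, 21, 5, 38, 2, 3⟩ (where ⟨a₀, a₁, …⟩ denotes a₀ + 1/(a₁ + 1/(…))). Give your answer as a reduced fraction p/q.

a_0 = -3: -3/1
a_1 = 21: -62/21
a_2 = 5: -313/106
a_3 = 38: -11956/4049
a_4 = 2: -24225/8204
a_5 = 3: -84631/28661

-84631/28661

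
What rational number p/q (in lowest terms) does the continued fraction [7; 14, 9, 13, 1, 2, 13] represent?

495166/70029

Use the convergent recurrence hₖ = aₖ·hₖ₋₁ + hₖ₋₂ (and likewise for the denominators kₖ):
a_0 = 7: 7/1
a_1 = 14: 99/14
a_2 = 9: 898/127
a_3 = 13: 11773/1665
a_4 = 1: 12671/1792
a_5 = 2: 37115/5249
a_6 = 13: 495166/70029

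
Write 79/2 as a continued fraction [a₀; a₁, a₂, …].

[39; 2]

Apply division with remainder until the remainder is 0:
79 = 39·2 + 1, so a_0 = 39
2 = 2·1 + 0, so a_1 = 2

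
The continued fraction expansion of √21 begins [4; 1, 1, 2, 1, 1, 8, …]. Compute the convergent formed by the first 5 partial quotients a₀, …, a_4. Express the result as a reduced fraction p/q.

a_0 = 4: 4/1
a_1 = 1: 5/1
a_2 = 1: 9/2
a_3 = 2: 23/5
a_4 = 1: 32/7

32/7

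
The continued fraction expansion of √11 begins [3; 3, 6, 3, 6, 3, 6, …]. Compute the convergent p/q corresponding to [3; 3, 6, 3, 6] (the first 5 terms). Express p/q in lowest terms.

Start with 6.
3 + 1/(6/1) = 3 + 1/6 = 19/6
6 + 1/(19/6) = 6 + 6/19 = 120/19
3 + 1/(120/19) = 3 + 19/120 = 379/120
3 + 1/(379/120) = 3 + 120/379 = 1257/379

1257/379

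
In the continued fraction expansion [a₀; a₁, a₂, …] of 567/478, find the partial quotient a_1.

567 = 1·478 + 89, so a_0 = 1
478 = 5·89 + 33, so a_1 = 5

5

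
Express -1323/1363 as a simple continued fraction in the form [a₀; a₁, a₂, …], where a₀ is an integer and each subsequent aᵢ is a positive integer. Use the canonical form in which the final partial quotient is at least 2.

[-1; 34, 13, 3]

-1323 ÷ 1363 → quotient -1, remainder 40
1363 ÷ 40 → quotient 34, remainder 3
40 ÷ 3 → quotient 13, remainder 1
3 ÷ 1 → quotient 3, remainder 0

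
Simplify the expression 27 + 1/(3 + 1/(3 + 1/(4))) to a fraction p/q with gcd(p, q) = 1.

1174/43

Compute successive convergents:
a_0 = 27: 27/1
a_1 = 3: 82/3
a_2 = 3: 273/10
a_3 = 4: 1174/43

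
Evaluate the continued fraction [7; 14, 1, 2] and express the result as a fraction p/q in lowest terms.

311/44

Starting at the tail and folding back:
Start with 2.
1 + 1/(2/1) = 1 + 1/2 = 3/2
14 + 1/(3/2) = 14 + 2/3 = 44/3
7 + 1/(44/3) = 7 + 3/44 = 311/44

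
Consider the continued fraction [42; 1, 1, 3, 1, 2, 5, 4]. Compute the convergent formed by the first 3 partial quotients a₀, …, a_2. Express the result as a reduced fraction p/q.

Compute successive convergents:
a_0 = 42: 42/1
a_1 = 1: 43/1
a_2 = 1: 85/2

85/2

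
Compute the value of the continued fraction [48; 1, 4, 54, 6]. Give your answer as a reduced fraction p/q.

79594/1631

Starting at the tail and folding back:
Start with 6.
54 + 1/(6/1) = 54 + 1/6 = 325/6
4 + 1/(325/6) = 4 + 6/325 = 1306/325
1 + 1/(1306/325) = 1 + 325/1306 = 1631/1306
48 + 1/(1631/1306) = 48 + 1306/1631 = 79594/1631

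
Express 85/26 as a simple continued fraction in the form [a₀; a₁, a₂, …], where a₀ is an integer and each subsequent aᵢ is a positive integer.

85 ÷ 26 → quotient 3, remainder 7
26 ÷ 7 → quotient 3, remainder 5
7 ÷ 5 → quotient 1, remainder 2
5 ÷ 2 → quotient 2, remainder 1
2 ÷ 1 → quotient 2, remainder 0

[3; 3, 1, 2, 2]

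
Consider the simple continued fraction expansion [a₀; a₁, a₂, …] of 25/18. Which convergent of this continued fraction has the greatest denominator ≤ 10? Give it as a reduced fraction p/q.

7/5

List convergents until the denominator exceeds the bound:
a_0 = 1: 1/1  (≤ bound)
a_1 = 2: 3/2  (≤ bound)
a_2 = 1: 4/3  (≤ bound)
a_3 = 1: 7/5  (≤ bound)
a_4 = 3: 25/18  (> 10, stop)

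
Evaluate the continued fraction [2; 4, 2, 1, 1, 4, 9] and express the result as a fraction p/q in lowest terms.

2074/931

Compute successive convergents:
a_0 = 2: 2/1
a_1 = 4: 9/4
a_2 = 2: 20/9
a_3 = 1: 29/13
a_4 = 1: 49/22
a_5 = 4: 225/101
a_6 = 9: 2074/931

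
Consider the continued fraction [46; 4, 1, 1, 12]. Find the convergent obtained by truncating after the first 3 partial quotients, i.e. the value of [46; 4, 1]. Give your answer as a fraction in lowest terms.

231/5

Build up convergents one term at a time:
a_0 = 46: 46/1
a_1 = 4: 185/4
a_2 = 1: 231/5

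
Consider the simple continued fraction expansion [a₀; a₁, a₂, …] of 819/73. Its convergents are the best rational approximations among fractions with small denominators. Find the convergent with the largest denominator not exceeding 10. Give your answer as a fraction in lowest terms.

101/9

List convergents until the denominator exceeds the bound:
a_0 = 11: 11/1  (≤ bound)
a_1 = 4: 45/4  (≤ bound)
a_2 = 1: 56/5  (≤ bound)
a_3 = 1: 101/9  (≤ bound)
a_4 = 3: 359/32  (> 10, stop)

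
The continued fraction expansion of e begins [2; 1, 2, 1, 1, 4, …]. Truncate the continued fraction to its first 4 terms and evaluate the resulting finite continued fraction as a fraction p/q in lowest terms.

Starting at the tail and folding back:
Start with 1.
2 + 1/(1/1) = 2 + 1/1 = 3/1
1 + 1/(3/1) = 1 + 1/3 = 4/3
2 + 1/(4/3) = 2 + 3/4 = 11/4

11/4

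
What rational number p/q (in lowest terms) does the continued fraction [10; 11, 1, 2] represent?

Start with 2.
1 + 1/(2/1) = 1 + 1/2 = 3/2
11 + 1/(3/2) = 11 + 2/3 = 35/3
10 + 1/(35/3) = 10 + 3/35 = 353/35

353/35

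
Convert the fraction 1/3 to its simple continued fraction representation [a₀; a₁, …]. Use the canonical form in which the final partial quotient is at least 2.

⌊1/3⌋ = 0, remainder 1
⌊3/1⌋ = 3, remainder 0

[0; 3]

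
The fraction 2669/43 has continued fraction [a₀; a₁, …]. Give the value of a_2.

3

2669 ÷ 43 → quotient 62, remainder 3
43 ÷ 3 → quotient 14, remainder 1
3 ÷ 1 → quotient 3, remainder 0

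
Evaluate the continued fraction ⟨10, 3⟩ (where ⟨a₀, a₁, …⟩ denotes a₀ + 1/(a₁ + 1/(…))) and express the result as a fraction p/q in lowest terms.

a_0 = 10: 10/1
a_1 = 3: 31/3

31/3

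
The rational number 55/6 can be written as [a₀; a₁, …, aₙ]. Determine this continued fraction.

Apply division with remainder until the remainder is 0:
55 = 9·6 + 1, so a_0 = 9
6 = 6·1 + 0, so a_1 = 6

[9; 6]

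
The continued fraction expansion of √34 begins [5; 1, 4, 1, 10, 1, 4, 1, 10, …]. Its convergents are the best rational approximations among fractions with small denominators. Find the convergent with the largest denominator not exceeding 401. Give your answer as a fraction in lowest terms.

a_0 = 5: 5/1  (≤ bound)
a_1 = 1: 6/1  (≤ bound)
a_2 = 4: 29/5  (≤ bound)
a_3 = 1: 35/6  (≤ bound)
a_4 = 10: 379/65  (≤ bound)
a_5 = 1: 414/71  (≤ bound)
a_6 = 4: 2035/349  (≤ bound)
a_7 = 1: 2449/420  (> 401, stop)

2035/349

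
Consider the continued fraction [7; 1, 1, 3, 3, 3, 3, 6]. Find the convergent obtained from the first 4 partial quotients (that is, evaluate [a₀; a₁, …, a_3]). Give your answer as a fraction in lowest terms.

53/7

Starting at the tail and folding back:
Start with 3.
1 + 1/(3/1) = 1 + 1/3 = 4/3
1 + 1/(4/3) = 1 + 3/4 = 7/4
7 + 1/(7/4) = 7 + 4/7 = 53/7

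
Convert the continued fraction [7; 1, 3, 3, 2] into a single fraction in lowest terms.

233/30

a_0 = 7: 7/1
a_1 = 1: 8/1
a_2 = 3: 31/4
a_3 = 3: 101/13
a_4 = 2: 233/30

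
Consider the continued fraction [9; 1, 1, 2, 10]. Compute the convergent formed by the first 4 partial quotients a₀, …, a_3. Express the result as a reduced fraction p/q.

Use the convergent recurrence hₖ = aₖ·hₖ₋₁ + hₖ₋₂ (and likewise for the denominators kₖ):
a_0 = 9: 9/1
a_1 = 1: 10/1
a_2 = 1: 19/2
a_3 = 2: 48/5

48/5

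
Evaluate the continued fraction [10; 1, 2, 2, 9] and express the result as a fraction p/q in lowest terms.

Start with 9.
2 + 1/(9/1) = 2 + 1/9 = 19/9
2 + 1/(19/9) = 2 + 9/19 = 47/19
1 + 1/(47/19) = 1 + 19/47 = 66/47
10 + 1/(66/47) = 10 + 47/66 = 707/66

707/66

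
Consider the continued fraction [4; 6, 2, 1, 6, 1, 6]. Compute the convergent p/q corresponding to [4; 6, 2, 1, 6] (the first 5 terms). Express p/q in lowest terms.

Start with 6.
1 + 1/(6/1) = 1 + 1/6 = 7/6
2 + 1/(7/6) = 2 + 6/7 = 20/7
6 + 1/(20/7) = 6 + 7/20 = 127/20
4 + 1/(127/20) = 4 + 20/127 = 528/127

528/127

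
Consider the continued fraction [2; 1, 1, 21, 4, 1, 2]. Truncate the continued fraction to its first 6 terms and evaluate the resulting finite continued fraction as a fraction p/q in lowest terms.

545/217

Build up convergents one term at a time:
a_0 = 2: 2/1
a_1 = 1: 3/1
a_2 = 1: 5/2
a_3 = 21: 108/43
a_4 = 4: 437/174
a_5 = 1: 545/217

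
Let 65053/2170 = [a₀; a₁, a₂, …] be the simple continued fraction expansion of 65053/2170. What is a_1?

1

65053 ÷ 2170 → quotient 29, remainder 2123
2170 ÷ 2123 → quotient 1, remainder 47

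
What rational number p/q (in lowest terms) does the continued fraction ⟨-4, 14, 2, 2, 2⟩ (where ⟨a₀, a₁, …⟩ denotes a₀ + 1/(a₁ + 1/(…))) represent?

-680/173

Build up convergents one term at a time:
a_0 = -4: -4/1
a_1 = 14: -55/14
a_2 = 2: -114/29
a_3 = 2: -283/72
a_4 = 2: -680/173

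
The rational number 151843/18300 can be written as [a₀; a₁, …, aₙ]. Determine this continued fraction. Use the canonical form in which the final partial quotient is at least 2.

Apply division with remainder until the remainder is 0:
151843 = 8·18300 + 5443, so a_0 = 8
18300 = 3·5443 + 1971, so a_1 = 3
5443 = 2·1971 + 1501, so a_2 = 2
1971 = 1·1501 + 470, so a_3 = 1
1501 = 3·470 + 91, so a_4 = 3
470 = 5·91 + 15, so a_5 = 5
91 = 6·15 + 1, so a_6 = 6
15 = 15·1 + 0, so a_7 = 15

[8; 3, 2, 1, 3, 5, 6, 15]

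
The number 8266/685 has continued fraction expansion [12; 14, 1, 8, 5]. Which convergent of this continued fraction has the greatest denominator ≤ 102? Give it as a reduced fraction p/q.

a_0 = 12: 12/1  (≤ bound)
a_1 = 14: 169/14  (≤ bound)
a_2 = 1: 181/15  (≤ bound)
a_3 = 8: 1617/134  (> 102, stop)

181/15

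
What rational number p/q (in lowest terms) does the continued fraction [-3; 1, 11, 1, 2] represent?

-79/38

Start with 2.
1 + 1/(2/1) = 1 + 1/2 = 3/2
11 + 1/(3/2) = 11 + 2/3 = 35/3
1 + 1/(35/3) = 1 + 3/35 = 38/35
-3 + 1/(38/35) = -3 + 35/38 = -79/38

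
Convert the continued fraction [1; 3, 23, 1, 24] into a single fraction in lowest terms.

2421/1822

Start with 24.
1 + 1/(24/1) = 1 + 1/24 = 25/24
23 + 1/(25/24) = 23 + 24/25 = 599/25
3 + 1/(599/25) = 3 + 25/599 = 1822/599
1 + 1/(1822/599) = 1 + 599/1822 = 2421/1822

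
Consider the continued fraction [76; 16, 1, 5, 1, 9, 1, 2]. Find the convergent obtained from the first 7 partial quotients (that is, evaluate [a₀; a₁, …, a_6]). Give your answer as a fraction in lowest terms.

97432/1281

a_0 = 76: 76/1
a_1 = 16: 1217/16
a_2 = 1: 1293/17
a_3 = 5: 7682/101
a_4 = 1: 8975/118
a_5 = 9: 88457/1163
a_6 = 1: 97432/1281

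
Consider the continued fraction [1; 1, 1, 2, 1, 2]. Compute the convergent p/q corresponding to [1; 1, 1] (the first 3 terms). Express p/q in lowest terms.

a_0 = 1: 1/1
a_1 = 1: 2/1
a_2 = 1: 3/2

3/2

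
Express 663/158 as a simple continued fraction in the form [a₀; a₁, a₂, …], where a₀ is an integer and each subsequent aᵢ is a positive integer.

Apply division with remainder until the remainder is 0:
⌊663/158⌋ = 4, remainder 31
⌊158/31⌋ = 5, remainder 3
⌊31/3⌋ = 10, remainder 1
⌊3/1⌋ = 3, remainder 0

[4; 5, 10, 3]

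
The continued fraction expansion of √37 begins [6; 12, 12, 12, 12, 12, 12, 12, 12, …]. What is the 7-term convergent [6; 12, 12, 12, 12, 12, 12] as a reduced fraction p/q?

18798954/3090529

Compute successive convergents:
a_0 = 6: 6/1
a_1 = 12: 73/12
a_2 = 12: 882/145
a_3 = 12: 10657/1752
a_4 = 12: 128766/21169
a_5 = 12: 1555849/255780
a_6 = 12: 18798954/3090529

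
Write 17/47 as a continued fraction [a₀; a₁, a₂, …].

[0; 2, 1, 3, 4]

Repeatedly divide and take the remainder:
⌊17/47⌋ = 0, remainder 17
⌊47/17⌋ = 2, remainder 13
⌊17/13⌋ = 1, remainder 4
⌊13/4⌋ = 3, remainder 1
⌊4/1⌋ = 4, remainder 0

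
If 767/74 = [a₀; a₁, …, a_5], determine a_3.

767 ÷ 74 → quotient 10, remainder 27
74 ÷ 27 → quotient 2, remainder 20
27 ÷ 20 → quotient 1, remainder 7
20 ÷ 7 → quotient 2, remainder 6

2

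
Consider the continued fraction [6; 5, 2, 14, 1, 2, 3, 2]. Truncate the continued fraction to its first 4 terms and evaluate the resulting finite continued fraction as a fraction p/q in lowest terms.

983/159

a_0 = 6: 6/1
a_1 = 5: 31/5
a_2 = 2: 68/11
a_3 = 14: 983/159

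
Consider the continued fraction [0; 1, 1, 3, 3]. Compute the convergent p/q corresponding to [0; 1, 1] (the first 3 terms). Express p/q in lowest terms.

Start with 1.
1 + 1/(1/1) = 1 + 1/1 = 2/1
0 + 1/(2/1) = 0 + 1/2 = 1/2

1/2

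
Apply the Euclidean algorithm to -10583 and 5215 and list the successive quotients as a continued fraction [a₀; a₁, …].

[-3; 1, 33, 11, 1, 3, 3]

-10583 = -3·5215 + 5062, so a_0 = -3
5215 = 1·5062 + 153, so a_1 = 1
5062 = 33·153 + 13, so a_2 = 33
153 = 11·13 + 10, so a_3 = 11
13 = 1·10 + 3, so a_4 = 1
10 = 3·3 + 1, so a_5 = 3
3 = 3·1 + 0, so a_6 = 3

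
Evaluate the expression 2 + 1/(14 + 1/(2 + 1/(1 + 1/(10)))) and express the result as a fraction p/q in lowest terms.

Start with 10.
1 + 1/(10/1) = 1 + 1/10 = 11/10
2 + 1/(11/10) = 2 + 10/11 = 32/11
14 + 1/(32/11) = 14 + 11/32 = 459/32
2 + 1/(459/32) = 2 + 32/459 = 950/459

950/459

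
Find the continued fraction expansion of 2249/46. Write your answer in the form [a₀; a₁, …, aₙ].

[48; 1, 8, 5]

2249 ÷ 46 → quotient 48, remainder 41
46 ÷ 41 → quotient 1, remainder 5
41 ÷ 5 → quotient 8, remainder 1
5 ÷ 1 → quotient 5, remainder 0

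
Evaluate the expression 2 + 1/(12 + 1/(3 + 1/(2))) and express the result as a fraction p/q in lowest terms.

Compute successive convergents:
a_0 = 2: 2/1
a_1 = 12: 25/12
a_2 = 3: 77/37
a_3 = 2: 179/86

179/86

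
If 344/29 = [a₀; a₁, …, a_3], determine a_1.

1

Apply division with remainder until the remainder is 0:
344 ÷ 29 → quotient 11, remainder 25
29 ÷ 25 → quotient 1, remainder 4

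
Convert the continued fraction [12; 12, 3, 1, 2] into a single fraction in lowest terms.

1631/135

Build up convergents one term at a time:
a_0 = 12: 12/1
a_1 = 12: 145/12
a_2 = 3: 447/37
a_3 = 1: 592/49
a_4 = 2: 1631/135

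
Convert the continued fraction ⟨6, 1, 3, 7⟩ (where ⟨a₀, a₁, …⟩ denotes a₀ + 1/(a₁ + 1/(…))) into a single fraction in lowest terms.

196/29

Starting at the tail and folding back:
Start with 7.
3 + 1/(7/1) = 3 + 1/7 = 22/7
1 + 1/(22/7) = 1 + 7/22 = 29/22
6 + 1/(29/22) = 6 + 22/29 = 196/29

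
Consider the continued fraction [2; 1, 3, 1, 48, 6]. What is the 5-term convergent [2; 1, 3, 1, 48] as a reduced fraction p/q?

Starting at the tail and folding back:
Start with 48.
1 + 1/(48/1) = 1 + 1/48 = 49/48
3 + 1/(49/48) = 3 + 48/49 = 195/49
1 + 1/(195/49) = 1 + 49/195 = 244/195
2 + 1/(244/195) = 2 + 195/244 = 683/244

683/244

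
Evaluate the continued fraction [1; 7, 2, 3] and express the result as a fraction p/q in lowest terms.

a_0 = 1: 1/1
a_1 = 7: 8/7
a_2 = 2: 17/15
a_3 = 3: 59/52

59/52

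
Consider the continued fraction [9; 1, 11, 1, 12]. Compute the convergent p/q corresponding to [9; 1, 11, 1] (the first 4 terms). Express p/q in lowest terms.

129/13

Start with 1.
11 + 1/(1/1) = 11 + 1/1 = 12/1
1 + 1/(12/1) = 1 + 1/12 = 13/12
9 + 1/(13/12) = 9 + 12/13 = 129/13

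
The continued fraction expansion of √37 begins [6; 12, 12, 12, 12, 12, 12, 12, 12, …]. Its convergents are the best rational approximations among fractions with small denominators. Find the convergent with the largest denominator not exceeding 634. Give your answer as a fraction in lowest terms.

a_0 = 6: 6/1  (≤ bound)
a_1 = 12: 73/12  (≤ bound)
a_2 = 12: 882/145  (≤ bound)
a_3 = 12: 10657/1752  (> 634, stop)

882/145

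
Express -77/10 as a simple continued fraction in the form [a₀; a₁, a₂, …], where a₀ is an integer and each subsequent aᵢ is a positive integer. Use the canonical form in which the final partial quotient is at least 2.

[-8; 3, 3]

⌊-77/10⌋ = -8, remainder 3
⌊10/3⌋ = 3, remainder 1
⌊3/1⌋ = 3, remainder 0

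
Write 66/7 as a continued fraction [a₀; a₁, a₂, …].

66 ÷ 7 → quotient 9, remainder 3
7 ÷ 3 → quotient 2, remainder 1
3 ÷ 1 → quotient 3, remainder 0

[9; 2, 3]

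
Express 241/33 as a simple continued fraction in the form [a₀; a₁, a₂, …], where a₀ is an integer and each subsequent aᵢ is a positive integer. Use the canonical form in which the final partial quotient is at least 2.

Apply division with remainder until the remainder is 0:
241 ÷ 33 → quotient 7, remainder 10
33 ÷ 10 → quotient 3, remainder 3
10 ÷ 3 → quotient 3, remainder 1
3 ÷ 1 → quotient 3, remainder 0

[7; 3, 3, 3]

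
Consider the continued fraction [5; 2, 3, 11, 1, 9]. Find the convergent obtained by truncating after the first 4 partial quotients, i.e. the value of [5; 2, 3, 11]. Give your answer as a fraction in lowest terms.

429/79

Start with 11.
3 + 1/(11/1) = 3 + 1/11 = 34/11
2 + 1/(34/11) = 2 + 11/34 = 79/34
5 + 1/(79/34) = 5 + 34/79 = 429/79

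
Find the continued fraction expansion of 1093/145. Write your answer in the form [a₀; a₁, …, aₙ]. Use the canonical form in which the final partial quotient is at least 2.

[7; 1, 1, 6, 11]

Repeatedly divide and take the remainder:
⌊1093/145⌋ = 7, remainder 78
⌊145/78⌋ = 1, remainder 67
⌊78/67⌋ = 1, remainder 11
⌊67/11⌋ = 6, remainder 1
⌊11/1⌋ = 11, remainder 0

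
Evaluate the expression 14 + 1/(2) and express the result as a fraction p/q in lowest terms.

a_0 = 14: 14/1
a_1 = 2: 29/2

29/2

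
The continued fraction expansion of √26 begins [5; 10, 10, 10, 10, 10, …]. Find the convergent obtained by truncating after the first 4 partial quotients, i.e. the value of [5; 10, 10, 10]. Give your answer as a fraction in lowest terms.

5201/1020

Work from the innermost term outward:
Start with 10.
10 + 1/(10/1) = 10 + 1/10 = 101/10
10 + 1/(101/10) = 10 + 10/101 = 1020/101
5 + 1/(1020/101) = 5 + 101/1020 = 5201/1020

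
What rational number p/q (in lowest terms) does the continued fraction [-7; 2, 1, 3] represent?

a_0 = -7: -7/1
a_1 = 2: -13/2
a_2 = 1: -20/3
a_3 = 3: -73/11

-73/11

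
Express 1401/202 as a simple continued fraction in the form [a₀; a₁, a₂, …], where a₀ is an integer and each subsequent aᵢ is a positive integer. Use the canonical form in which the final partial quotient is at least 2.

Apply division with remainder until the remainder is 0:
⌊1401/202⌋ = 6, remainder 189
⌊202/189⌋ = 1, remainder 13
⌊189/13⌋ = 14, remainder 7
⌊13/7⌋ = 1, remainder 6
⌊7/6⌋ = 1, remainder 1
⌊6/1⌋ = 6, remainder 0

[6; 1, 14, 1, 1, 6]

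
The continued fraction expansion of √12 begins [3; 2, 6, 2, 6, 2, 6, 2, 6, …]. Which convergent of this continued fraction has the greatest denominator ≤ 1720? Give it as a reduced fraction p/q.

List convergents until the denominator exceeds the bound:
a_0 = 3: 3/1  (≤ bound)
a_1 = 2: 7/2  (≤ bound)
a_2 = 6: 45/13  (≤ bound)
a_3 = 2: 97/28  (≤ bound)
a_4 = 6: 627/181  (≤ bound)
a_5 = 2: 1351/390  (≤ bound)
a_6 = 6: 8733/2521  (> 1720, stop)

1351/390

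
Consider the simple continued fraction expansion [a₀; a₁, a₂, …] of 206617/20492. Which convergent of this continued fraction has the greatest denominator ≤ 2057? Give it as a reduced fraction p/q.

List convergents until the denominator exceeds the bound:
a_0 = 10: 10/1  (≤ bound)
a_1 = 12: 121/12  (≤ bound)
a_2 = 13: 1583/157  (≤ bound)
a_3 = 3: 4870/483  (≤ bound)
a_4 = 1: 6453/640  (≤ bound)
a_5 = 7: 50041/4963  (> 2057, stop)

6453/640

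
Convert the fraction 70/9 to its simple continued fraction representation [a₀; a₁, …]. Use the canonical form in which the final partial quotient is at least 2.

[7; 1, 3, 2]

⌊70/9⌋ = 7, remainder 7
⌊9/7⌋ = 1, remainder 2
⌊7/2⌋ = 3, remainder 1
⌊2/1⌋ = 2, remainder 0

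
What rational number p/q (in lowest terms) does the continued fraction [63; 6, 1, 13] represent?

6125/97

Compute successive convergents:
a_0 = 63: 63/1
a_1 = 6: 379/6
a_2 = 1: 442/7
a_3 = 13: 6125/97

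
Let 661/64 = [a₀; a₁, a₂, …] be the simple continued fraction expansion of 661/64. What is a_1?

3

661 ÷ 64 → quotient 10, remainder 21
64 ÷ 21 → quotient 3, remainder 1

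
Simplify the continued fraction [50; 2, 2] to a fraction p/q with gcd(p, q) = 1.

a_0 = 50: 50/1
a_1 = 2: 101/2
a_2 = 2: 252/5

252/5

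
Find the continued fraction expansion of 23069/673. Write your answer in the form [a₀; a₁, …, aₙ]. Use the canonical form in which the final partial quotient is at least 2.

[34; 3, 1, 1, 2, 37]

23069 = 34·673 + 187, so a_0 = 34
673 = 3·187 + 112, so a_1 = 3
187 = 1·112 + 75, so a_2 = 1
112 = 1·75 + 37, so a_3 = 1
75 = 2·37 + 1, so a_4 = 2
37 = 37·1 + 0, so a_5 = 37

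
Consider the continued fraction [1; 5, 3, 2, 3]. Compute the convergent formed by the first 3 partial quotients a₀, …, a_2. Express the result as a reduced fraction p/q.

a_0 = 1: 1/1
a_1 = 5: 6/5
a_2 = 3: 19/16

19/16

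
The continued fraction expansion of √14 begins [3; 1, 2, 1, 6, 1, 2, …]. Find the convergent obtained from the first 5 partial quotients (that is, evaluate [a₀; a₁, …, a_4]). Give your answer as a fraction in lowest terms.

101/27

Use the convergent recurrence hₖ = aₖ·hₖ₋₁ + hₖ₋₂ (and likewise for the denominators kₖ):
a_0 = 3: 3/1
a_1 = 1: 4/1
a_2 = 2: 11/3
a_3 = 1: 15/4
a_4 = 6: 101/27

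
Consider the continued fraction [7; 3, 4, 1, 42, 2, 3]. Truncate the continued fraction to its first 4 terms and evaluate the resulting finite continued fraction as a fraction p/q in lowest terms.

Compute successive convergents:
a_0 = 7: 7/1
a_1 = 3: 22/3
a_2 = 4: 95/13
a_3 = 1: 117/16

117/16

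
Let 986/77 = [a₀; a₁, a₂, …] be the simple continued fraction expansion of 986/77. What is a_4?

2

⌊986/77⌋ = 12, remainder 62
⌊77/62⌋ = 1, remainder 15
⌊62/15⌋ = 4, remainder 2
⌊15/2⌋ = 7, remainder 1
⌊2/1⌋ = 2, remainder 0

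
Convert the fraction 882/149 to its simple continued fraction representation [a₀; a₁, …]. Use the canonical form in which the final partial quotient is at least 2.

⌊882/149⌋ = 5, remainder 137
⌊149/137⌋ = 1, remainder 12
⌊137/12⌋ = 11, remainder 5
⌊12/5⌋ = 2, remainder 2
⌊5/2⌋ = 2, remainder 1
⌊2/1⌋ = 2, remainder 0

[5; 1, 11, 2, 2, 2]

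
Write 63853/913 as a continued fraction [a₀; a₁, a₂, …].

[69; 1, 15, 57]

⌊63853/913⌋ = 69, remainder 856
⌊913/856⌋ = 1, remainder 57
⌊856/57⌋ = 15, remainder 1
⌊57/1⌋ = 57, remainder 0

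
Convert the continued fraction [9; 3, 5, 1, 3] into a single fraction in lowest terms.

Use the convergent recurrence hₖ = aₖ·hₖ₋₁ + hₖ₋₂ (and likewise for the denominators kₖ):
a_0 = 9: 9/1
a_1 = 3: 28/3
a_2 = 5: 149/16
a_3 = 1: 177/19
a_4 = 3: 680/73

680/73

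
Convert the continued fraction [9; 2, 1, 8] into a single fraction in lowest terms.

Start with 8.
1 + 1/(8/1) = 1 + 1/8 = 9/8
2 + 1/(9/8) = 2 + 8/9 = 26/9
9 + 1/(26/9) = 9 + 9/26 = 243/26

243/26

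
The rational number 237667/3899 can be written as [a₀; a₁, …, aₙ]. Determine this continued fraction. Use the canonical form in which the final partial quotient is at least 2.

[60; 1, 21, 1, 2, 57]

237667 ÷ 3899 → quotient 60, remainder 3727
3899 ÷ 3727 → quotient 1, remainder 172
3727 ÷ 172 → quotient 21, remainder 115
172 ÷ 115 → quotient 1, remainder 57
115 ÷ 57 → quotient 2, remainder 1
57 ÷ 1 → quotient 57, remainder 0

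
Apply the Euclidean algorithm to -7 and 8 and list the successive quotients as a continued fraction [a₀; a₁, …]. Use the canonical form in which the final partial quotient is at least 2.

-7 ÷ 8 → quotient -1, remainder 1
8 ÷ 1 → quotient 8, remainder 0

[-1; 8]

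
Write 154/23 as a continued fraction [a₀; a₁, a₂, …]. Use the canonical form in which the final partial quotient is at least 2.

Run the Euclidean algorithm, recording each quotient:
154 = 6·23 + 16, so a_0 = 6
23 = 1·16 + 7, so a_1 = 1
16 = 2·7 + 2, so a_2 = 2
7 = 3·2 + 1, so a_3 = 3
2 = 2·1 + 0, so a_4 = 2

[6; 1, 2, 3, 2]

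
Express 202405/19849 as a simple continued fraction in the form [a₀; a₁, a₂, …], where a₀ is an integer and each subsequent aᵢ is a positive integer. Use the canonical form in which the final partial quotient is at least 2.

202405 ÷ 19849 → quotient 10, remainder 3915
19849 ÷ 3915 → quotient 5, remainder 274
3915 ÷ 274 → quotient 14, remainder 79
274 ÷ 79 → quotient 3, remainder 37
79 ÷ 37 → quotient 2, remainder 5
37 ÷ 5 → quotient 7, remainder 2
5 ÷ 2 → quotient 2, remainder 1
2 ÷ 1 → quotient 2, remainder 0

[10; 5, 14, 3, 2, 7, 2, 2]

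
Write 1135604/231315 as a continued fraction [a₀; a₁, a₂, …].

Repeatedly divide and take the remainder:
1135604 = 4·231315 + 210344, so a_0 = 4
231315 = 1·210344 + 20971, so a_1 = 1
210344 = 10·20971 + 634, so a_2 = 10
20971 = 33·634 + 49, so a_3 = 33
634 = 12·49 + 46, so a_4 = 12
49 = 1·46 + 3, so a_5 = 1
46 = 15·3 + 1, so a_6 = 15
3 = 3·1 + 0, so a_7 = 3

[4; 1, 10, 33, 12, 1, 15, 3]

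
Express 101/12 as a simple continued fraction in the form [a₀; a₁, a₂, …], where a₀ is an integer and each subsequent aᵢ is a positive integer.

⌊101/12⌋ = 8, remainder 5
⌊12/5⌋ = 2, remainder 2
⌊5/2⌋ = 2, remainder 1
⌊2/1⌋ = 2, remainder 0

[8; 2, 2, 2]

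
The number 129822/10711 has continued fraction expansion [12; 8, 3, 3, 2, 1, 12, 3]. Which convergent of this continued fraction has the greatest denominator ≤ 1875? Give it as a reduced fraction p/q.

List convergents until the denominator exceeds the bound:
a_0 = 12: 12/1  (≤ bound)
a_1 = 8: 97/8  (≤ bound)
a_2 = 3: 303/25  (≤ bound)
a_3 = 3: 1006/83  (≤ bound)
a_4 = 2: 2315/191  (≤ bound)
a_5 = 1: 3321/274  (≤ bound)
a_6 = 12: 42167/3479  (> 1875, stop)

3321/274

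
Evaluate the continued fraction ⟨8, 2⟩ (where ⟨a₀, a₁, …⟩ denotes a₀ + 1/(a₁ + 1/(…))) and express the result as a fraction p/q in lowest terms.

a_0 = 8: 8/1
a_1 = 2: 17/2

17/2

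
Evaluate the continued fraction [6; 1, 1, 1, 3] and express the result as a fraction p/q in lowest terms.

Compute successive convergents:
a_0 = 6: 6/1
a_1 = 1: 7/1
a_2 = 1: 13/2
a_3 = 1: 20/3
a_4 = 3: 73/11

73/11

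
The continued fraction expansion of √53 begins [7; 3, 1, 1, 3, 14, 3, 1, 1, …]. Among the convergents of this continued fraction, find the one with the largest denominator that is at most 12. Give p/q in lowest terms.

51/7

a_0 = 7: 7/1  (≤ bound)
a_1 = 3: 22/3  (≤ bound)
a_2 = 1: 29/4  (≤ bound)
a_3 = 1: 51/7  (≤ bound)
a_4 = 3: 182/25  (> 12, stop)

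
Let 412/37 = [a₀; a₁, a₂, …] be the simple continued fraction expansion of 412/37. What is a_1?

7

⌊412/37⌋ = 11, remainder 5
⌊37/5⌋ = 7, remainder 2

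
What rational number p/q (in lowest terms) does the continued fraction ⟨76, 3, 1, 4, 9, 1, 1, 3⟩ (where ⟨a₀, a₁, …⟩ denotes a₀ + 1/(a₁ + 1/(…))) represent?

Start with 3.
1 + 1/(3/1) = 1 + 1/3 = 4/3
1 + 1/(4/3) = 1 + 3/4 = 7/4
9 + 1/(7/4) = 9 + 4/7 = 67/7
4 + 1/(67/7) = 4 + 7/67 = 275/67
1 + 1/(275/67) = 1 + 67/275 = 342/275
3 + 1/(342/275) = 3 + 275/342 = 1301/342
76 + 1/(1301/342) = 76 + 342/1301 = 99218/1301

99218/1301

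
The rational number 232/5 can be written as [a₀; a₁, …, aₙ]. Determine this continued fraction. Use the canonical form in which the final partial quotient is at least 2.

Run the Euclidean algorithm, recording each quotient:
232 = 46·5 + 2, so a_0 = 46
5 = 2·2 + 1, so a_1 = 2
2 = 2·1 + 0, so a_2 = 2

[46; 2, 2]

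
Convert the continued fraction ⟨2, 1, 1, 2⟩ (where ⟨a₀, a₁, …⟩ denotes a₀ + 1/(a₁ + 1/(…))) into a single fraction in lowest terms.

13/5

a_0 = 2: 2/1
a_1 = 1: 3/1
a_2 = 1: 5/2
a_3 = 2: 13/5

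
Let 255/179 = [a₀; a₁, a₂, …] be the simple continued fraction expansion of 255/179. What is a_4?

4

Run the Euclidean algorithm, recording each quotient:
⌊255/179⌋ = 1, remainder 76
⌊179/76⌋ = 2, remainder 27
⌊76/27⌋ = 2, remainder 22
⌊27/22⌋ = 1, remainder 5
⌊22/5⌋ = 4, remainder 2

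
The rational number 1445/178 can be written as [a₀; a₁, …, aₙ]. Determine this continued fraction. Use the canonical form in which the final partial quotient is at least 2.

[8; 8, 2, 10]

1445 ÷ 178 → quotient 8, remainder 21
178 ÷ 21 → quotient 8, remainder 10
21 ÷ 10 → quotient 2, remainder 1
10 ÷ 1 → quotient 10, remainder 0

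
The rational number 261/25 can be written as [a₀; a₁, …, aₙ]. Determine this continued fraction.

[10; 2, 3, 1, 2]

⌊261/25⌋ = 10, remainder 11
⌊25/11⌋ = 2, remainder 3
⌊11/3⌋ = 3, remainder 2
⌊3/2⌋ = 1, remainder 1
⌊2/1⌋ = 2, remainder 0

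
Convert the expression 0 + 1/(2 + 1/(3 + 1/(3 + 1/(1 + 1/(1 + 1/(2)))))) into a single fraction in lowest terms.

59/136

Build up convergents one term at a time:
a_0 = 0: 0/1
a_1 = 2: 1/2
a_2 = 3: 3/7
a_3 = 3: 10/23
a_4 = 1: 13/30
a_5 = 1: 23/53
a_6 = 2: 59/136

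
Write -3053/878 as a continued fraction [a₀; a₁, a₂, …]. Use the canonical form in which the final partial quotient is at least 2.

[-4; 1, 1, 10, 2, 9, 2]

-3053 ÷ 878 → quotient -4, remainder 459
878 ÷ 459 → quotient 1, remainder 419
459 ÷ 419 → quotient 1, remainder 40
419 ÷ 40 → quotient 10, remainder 19
40 ÷ 19 → quotient 2, remainder 2
19 ÷ 2 → quotient 9, remainder 1
2 ÷ 1 → quotient 2, remainder 0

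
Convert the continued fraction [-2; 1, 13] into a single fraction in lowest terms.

Collapse the nested fraction from the inside out:
Start with 13.
1 + 1/(13/1) = 1 + 1/13 = 14/13
-2 + 1/(14/13) = -2 + 13/14 = -15/14

-15/14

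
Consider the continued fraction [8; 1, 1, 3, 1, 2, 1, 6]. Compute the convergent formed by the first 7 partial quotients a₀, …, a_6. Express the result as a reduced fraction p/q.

291/34

Use the convergent recurrence hₖ = aₖ·hₖ₋₁ + hₖ₋₂ (and likewise for the denominators kₖ):
a_0 = 8: 8/1
a_1 = 1: 9/1
a_2 = 1: 17/2
a_3 = 3: 60/7
a_4 = 1: 77/9
a_5 = 2: 214/25
a_6 = 1: 291/34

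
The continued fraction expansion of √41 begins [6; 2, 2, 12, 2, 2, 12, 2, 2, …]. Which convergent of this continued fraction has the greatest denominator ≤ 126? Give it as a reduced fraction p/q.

List convergents until the denominator exceeds the bound:
a_0 = 6: 6/1  (≤ bound)
a_1 = 2: 13/2  (≤ bound)
a_2 = 2: 32/5  (≤ bound)
a_3 = 12: 397/62  (≤ bound)
a_4 = 2: 826/129  (> 126, stop)

397/62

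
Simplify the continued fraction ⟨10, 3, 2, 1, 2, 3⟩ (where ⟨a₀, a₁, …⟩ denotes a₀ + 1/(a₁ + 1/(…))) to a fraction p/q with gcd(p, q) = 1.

Work from the innermost term outward:
Start with 3.
2 + 1/(3/1) = 2 + 1/3 = 7/3
1 + 1/(7/3) = 1 + 3/7 = 10/7
2 + 1/(10/7) = 2 + 7/10 = 27/10
3 + 1/(27/10) = 3 + 10/27 = 91/27
10 + 1/(91/27) = 10 + 27/91 = 937/91

937/91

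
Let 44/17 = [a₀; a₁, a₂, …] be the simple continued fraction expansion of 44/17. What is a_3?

44 ÷ 17 → quotient 2, remainder 10
17 ÷ 10 → quotient 1, remainder 7
10 ÷ 7 → quotient 1, remainder 3
7 ÷ 3 → quotient 2, remainder 1

2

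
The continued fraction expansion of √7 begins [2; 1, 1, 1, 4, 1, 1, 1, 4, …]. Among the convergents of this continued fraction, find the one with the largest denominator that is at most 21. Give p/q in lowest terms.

a_0 = 2: 2/1  (≤ bound)
a_1 = 1: 3/1  (≤ bound)
a_2 = 1: 5/2  (≤ bound)
a_3 = 1: 8/3  (≤ bound)
a_4 = 4: 37/14  (≤ bound)
a_5 = 1: 45/17  (≤ bound)
a_6 = 1: 82/31  (> 21, stop)

45/17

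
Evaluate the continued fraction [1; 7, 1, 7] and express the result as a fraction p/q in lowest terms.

a_0 = 1: 1/1
a_1 = 7: 8/7
a_2 = 1: 9/8
a_3 = 7: 71/63

71/63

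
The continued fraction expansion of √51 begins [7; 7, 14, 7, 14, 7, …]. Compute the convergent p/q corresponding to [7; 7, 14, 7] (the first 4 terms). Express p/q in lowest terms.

a_0 = 7: 7/1
a_1 = 7: 50/7
a_2 = 14: 707/99
a_3 = 7: 4999/700

4999/700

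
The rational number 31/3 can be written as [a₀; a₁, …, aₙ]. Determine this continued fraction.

[10; 3]

Repeatedly divide and take the remainder:
31 = 10·3 + 1, so a_0 = 10
3 = 3·1 + 0, so a_1 = 3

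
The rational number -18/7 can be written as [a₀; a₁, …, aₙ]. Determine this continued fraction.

Apply division with remainder until the remainder is 0:
-18 = -3·7 + 3, so a_0 = -3
7 = 2·3 + 1, so a_1 = 2
3 = 3·1 + 0, so a_2 = 3

[-3; 2, 3]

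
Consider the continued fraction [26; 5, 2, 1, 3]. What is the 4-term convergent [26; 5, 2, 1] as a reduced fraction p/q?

419/16

Compute successive convergents:
a_0 = 26: 26/1
a_1 = 5: 131/5
a_2 = 2: 288/11
a_3 = 1: 419/16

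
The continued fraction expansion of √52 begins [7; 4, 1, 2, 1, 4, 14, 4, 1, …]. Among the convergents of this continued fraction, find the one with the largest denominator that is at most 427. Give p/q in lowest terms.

a_0 = 7: 7/1  (≤ bound)
a_1 = 4: 29/4  (≤ bound)
a_2 = 1: 36/5  (≤ bound)
a_3 = 2: 101/14  (≤ bound)
a_4 = 1: 137/19  (≤ bound)
a_5 = 4: 649/90  (≤ bound)
a_6 = 14: 9223/1279  (> 427, stop)

649/90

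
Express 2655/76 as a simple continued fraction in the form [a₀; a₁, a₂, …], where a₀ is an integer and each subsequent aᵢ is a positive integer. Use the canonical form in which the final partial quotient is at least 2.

[34; 1, 14, 5]

2655 ÷ 76 → quotient 34, remainder 71
76 ÷ 71 → quotient 1, remainder 5
71 ÷ 5 → quotient 14, remainder 1
5 ÷ 1 → quotient 5, remainder 0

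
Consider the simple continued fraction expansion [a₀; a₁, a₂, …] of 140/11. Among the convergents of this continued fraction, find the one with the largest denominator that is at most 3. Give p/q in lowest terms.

38/3

a_0 = 12: 12/1  (≤ bound)
a_1 = 1: 13/1  (≤ bound)
a_2 = 2: 38/3  (≤ bound)
a_3 = 1: 51/4  (> 3, stop)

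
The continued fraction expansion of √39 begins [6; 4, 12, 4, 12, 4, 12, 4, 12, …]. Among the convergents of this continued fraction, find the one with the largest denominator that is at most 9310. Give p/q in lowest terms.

a_0 = 6: 6/1  (≤ bound)
a_1 = 4: 25/4  (≤ bound)
a_2 = 12: 306/49  (≤ bound)
a_3 = 4: 1249/200  (≤ bound)
a_4 = 12: 15294/2449  (≤ bound)
a_5 = 4: 62425/9996  (> 9310, stop)

15294/2449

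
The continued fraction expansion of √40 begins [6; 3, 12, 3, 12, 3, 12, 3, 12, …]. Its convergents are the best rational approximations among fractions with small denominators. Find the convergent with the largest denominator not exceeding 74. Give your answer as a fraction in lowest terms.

234/37

a_0 = 6: 6/1  (≤ bound)
a_1 = 3: 19/3  (≤ bound)
a_2 = 12: 234/37  (≤ bound)
a_3 = 3: 721/114  (> 74, stop)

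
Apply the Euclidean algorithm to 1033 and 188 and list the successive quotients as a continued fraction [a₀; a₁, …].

1033 = 5·188 + 93, so a_0 = 5
188 = 2·93 + 2, so a_1 = 2
93 = 46·2 + 1, so a_2 = 46
2 = 2·1 + 0, so a_3 = 2

[5; 2, 46, 2]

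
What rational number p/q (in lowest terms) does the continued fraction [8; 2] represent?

17/2

Compute successive convergents:
a_0 = 8: 8/1
a_1 = 2: 17/2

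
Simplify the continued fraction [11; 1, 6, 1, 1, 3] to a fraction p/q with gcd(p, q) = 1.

629/53

Start with 3.
1 + 1/(3/1) = 1 + 1/3 = 4/3
1 + 1/(4/3) = 1 + 3/4 = 7/4
6 + 1/(7/4) = 6 + 4/7 = 46/7
1 + 1/(46/7) = 1 + 7/46 = 53/46
11 + 1/(53/46) = 11 + 46/53 = 629/53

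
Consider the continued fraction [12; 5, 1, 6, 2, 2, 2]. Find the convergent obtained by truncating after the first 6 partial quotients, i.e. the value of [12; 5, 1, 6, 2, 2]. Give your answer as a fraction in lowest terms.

2641/217

a_0 = 12: 12/1
a_1 = 5: 61/5
a_2 = 1: 73/6
a_3 = 6: 499/41
a_4 = 2: 1071/88
a_5 = 2: 2641/217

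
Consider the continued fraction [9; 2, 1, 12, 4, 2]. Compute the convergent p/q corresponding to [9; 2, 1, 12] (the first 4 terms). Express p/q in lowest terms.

Build up convergents one term at a time:
a_0 = 9: 9/1
a_1 = 2: 19/2
a_2 = 1: 28/3
a_3 = 12: 355/38

355/38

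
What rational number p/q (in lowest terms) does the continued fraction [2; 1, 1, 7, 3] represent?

Start with 3.
7 + 1/(3/1) = 7 + 1/3 = 22/3
1 + 1/(22/3) = 1 + 3/22 = 25/22
1 + 1/(25/22) = 1 + 22/25 = 47/25
2 + 1/(47/25) = 2 + 25/47 = 119/47

119/47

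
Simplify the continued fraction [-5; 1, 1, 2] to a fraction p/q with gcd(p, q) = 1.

-22/5

a_0 = -5: -5/1
a_1 = 1: -4/1
a_2 = 1: -9/2
a_3 = 2: -22/5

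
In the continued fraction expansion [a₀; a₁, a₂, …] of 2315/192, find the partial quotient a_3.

⌊2315/192⌋ = 12, remainder 11
⌊192/11⌋ = 17, remainder 5
⌊11/5⌋ = 2, remainder 1
⌊5/1⌋ = 5, remainder 0

5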